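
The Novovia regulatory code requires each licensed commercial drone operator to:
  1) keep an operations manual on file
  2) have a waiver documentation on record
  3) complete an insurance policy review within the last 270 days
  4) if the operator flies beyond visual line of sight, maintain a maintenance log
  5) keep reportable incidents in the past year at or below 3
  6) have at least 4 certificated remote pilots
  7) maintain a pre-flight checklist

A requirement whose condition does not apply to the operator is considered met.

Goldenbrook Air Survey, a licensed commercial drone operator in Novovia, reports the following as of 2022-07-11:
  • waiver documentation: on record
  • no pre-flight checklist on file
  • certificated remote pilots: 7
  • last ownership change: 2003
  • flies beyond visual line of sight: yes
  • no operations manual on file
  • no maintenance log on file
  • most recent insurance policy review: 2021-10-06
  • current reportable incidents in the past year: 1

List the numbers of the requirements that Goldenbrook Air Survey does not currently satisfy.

1, 3, 4, 7

1. operations manual absent → not met
2. waiver documentation present → met
3. insurance policy review 278 days ago vs limit 270 → not met
4. condition 'flies beyond visual line of sight' holds; maintenance log absent → not met
5. reportable incidents in the past year 1 ≤ 3 → met
6. certificated remote pilots 7 ≥ 4 → met
7. pre-flight checklist absent → not met
Not met: 1, 3, 4, 7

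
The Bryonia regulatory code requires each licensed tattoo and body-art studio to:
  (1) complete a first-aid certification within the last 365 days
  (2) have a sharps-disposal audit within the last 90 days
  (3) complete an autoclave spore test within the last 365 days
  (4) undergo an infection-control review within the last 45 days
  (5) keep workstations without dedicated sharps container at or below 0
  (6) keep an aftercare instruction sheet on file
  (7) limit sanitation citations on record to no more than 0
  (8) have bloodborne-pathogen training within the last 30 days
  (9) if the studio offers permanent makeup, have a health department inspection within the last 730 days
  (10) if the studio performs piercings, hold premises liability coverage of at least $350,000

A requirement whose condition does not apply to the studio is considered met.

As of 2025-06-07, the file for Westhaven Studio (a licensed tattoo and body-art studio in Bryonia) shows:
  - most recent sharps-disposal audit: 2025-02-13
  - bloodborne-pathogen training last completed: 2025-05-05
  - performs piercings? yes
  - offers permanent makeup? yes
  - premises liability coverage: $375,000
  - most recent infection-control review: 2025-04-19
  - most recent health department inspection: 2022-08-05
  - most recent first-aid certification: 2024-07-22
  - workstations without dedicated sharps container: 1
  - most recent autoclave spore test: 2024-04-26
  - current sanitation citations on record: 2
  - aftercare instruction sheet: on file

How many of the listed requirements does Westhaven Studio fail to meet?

1. first-aid certification 320 days ago vs limit 365 → met
2. sharps-disposal audit 114 days ago vs limit 90 → not met
3. autoclave spore test 407 days ago vs limit 365 → not met
4. infection-control review 49 days ago vs limit 45 → not met
5. workstations without dedicated sharps container 1 > 0 → not met
6. aftercare instruction sheet present → met
7. sanitation citations on record 2 > 0 → not met
8. bloodborne-pathogen training 33 days ago vs limit 30 → not met
9. condition 'offers permanent makeup' holds; health department inspection 1037 days ago vs limit 730 → not met
10. condition 'performs piercings' holds; premises liability coverage $375,000 ≥ $350,000 → met
Not met: 7 of 10

7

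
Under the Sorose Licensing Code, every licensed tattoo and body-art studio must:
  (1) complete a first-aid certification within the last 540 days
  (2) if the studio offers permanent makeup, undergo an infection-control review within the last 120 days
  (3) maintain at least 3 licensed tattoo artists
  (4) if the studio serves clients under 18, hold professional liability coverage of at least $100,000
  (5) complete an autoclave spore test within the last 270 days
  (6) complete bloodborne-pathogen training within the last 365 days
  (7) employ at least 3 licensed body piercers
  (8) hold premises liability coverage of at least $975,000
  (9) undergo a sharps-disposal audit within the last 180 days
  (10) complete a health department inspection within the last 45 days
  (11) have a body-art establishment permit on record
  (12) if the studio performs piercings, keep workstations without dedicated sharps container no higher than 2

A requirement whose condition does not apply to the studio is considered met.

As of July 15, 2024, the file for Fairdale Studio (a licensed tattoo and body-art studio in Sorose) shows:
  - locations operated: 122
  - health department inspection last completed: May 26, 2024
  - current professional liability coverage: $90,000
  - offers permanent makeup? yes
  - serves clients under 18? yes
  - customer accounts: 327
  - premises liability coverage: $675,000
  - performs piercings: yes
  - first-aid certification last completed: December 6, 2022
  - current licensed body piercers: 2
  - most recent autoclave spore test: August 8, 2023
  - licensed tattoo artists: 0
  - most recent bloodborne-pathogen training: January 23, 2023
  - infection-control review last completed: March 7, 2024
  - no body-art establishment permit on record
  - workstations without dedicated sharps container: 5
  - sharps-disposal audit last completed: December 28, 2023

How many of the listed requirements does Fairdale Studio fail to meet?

12

1. first-aid certification 587 days ago vs limit 540 → not met
2. condition 'offers permanent makeup' holds; infection-control review 130 days ago vs limit 120 → not met
3. licensed tattoo artists 0 < 3 → not met
4. condition 'serves clients under 18' holds; professional liability coverage $90,000 < $100,000 → not met
5. autoclave spore test 342 days ago vs limit 270 → not met
6. bloodborne-pathogen training 539 days ago vs limit 365 → not met
7. licensed body piercers 2 < 3 → not met
8. premises liability coverage $675,000 < $975,000 → not met
9. sharps-disposal audit 200 days ago vs limit 180 → not met
10. health department inspection 50 days ago vs limit 45 → not met
11. body-art establishment permit absent → not met
12. condition 'performs piercings' holds; workstations without dedicated sharps container 5 > 2 → not met
Not met: 12 of 12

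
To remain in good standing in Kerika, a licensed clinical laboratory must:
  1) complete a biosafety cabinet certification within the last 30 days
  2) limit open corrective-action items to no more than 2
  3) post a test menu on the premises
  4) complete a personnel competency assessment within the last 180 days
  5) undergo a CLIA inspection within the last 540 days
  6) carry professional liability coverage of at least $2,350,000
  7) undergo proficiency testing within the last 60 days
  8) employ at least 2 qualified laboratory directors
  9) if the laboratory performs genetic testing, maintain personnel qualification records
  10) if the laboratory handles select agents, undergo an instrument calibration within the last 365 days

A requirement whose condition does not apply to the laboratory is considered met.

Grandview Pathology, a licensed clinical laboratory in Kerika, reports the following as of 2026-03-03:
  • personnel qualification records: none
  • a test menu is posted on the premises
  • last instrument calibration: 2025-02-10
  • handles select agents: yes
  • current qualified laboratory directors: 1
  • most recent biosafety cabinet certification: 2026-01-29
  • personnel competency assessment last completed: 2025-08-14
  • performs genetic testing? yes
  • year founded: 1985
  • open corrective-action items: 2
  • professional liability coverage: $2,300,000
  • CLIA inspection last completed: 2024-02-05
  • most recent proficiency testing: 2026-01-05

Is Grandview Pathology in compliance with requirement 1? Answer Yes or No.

1. biosafety cabinet certification 33 days ago vs limit 30 → not met

No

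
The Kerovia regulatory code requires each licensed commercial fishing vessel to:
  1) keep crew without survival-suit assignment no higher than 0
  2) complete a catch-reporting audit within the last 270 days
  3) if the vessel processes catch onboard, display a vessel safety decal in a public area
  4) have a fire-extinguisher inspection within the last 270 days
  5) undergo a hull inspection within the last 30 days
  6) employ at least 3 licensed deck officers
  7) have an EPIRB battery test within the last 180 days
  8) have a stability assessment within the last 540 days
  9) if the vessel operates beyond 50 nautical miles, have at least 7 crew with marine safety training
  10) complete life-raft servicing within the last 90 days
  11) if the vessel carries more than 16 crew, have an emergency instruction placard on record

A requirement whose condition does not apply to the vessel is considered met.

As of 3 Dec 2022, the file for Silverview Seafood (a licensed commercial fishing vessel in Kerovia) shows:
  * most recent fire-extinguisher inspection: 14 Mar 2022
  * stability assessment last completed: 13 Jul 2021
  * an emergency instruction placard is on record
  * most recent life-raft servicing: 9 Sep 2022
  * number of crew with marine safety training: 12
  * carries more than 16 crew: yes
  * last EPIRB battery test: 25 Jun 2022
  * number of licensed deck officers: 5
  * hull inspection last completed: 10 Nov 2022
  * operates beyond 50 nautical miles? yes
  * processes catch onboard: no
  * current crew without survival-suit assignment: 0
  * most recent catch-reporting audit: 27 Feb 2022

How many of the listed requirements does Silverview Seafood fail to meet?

1

1. crew without survival-suit assignment 0 ≤ 0 → met
2. catch-reporting audit 279 days ago vs limit 270 → not met
3. condition 'processes catch onboard' does not hold → requirement n/a → met
4. fire-extinguisher inspection 264 days ago vs limit 270 → met
5. hull inspection 23 days ago vs limit 30 → met
6. licensed deck officers 5 ≥ 3 → met
7. EPIRB battery test 161 days ago vs limit 180 → met
8. stability assessment 508 days ago vs limit 540 → met
9. condition 'operates beyond 50 nautical miles' holds; crew with marine safety training 12 ≥ 7 → met
10. life-raft servicing 85 days ago vs limit 90 → met
11. condition 'carries more than 16 crew' holds; emergency instruction placard present → met
Not met: 1 of 11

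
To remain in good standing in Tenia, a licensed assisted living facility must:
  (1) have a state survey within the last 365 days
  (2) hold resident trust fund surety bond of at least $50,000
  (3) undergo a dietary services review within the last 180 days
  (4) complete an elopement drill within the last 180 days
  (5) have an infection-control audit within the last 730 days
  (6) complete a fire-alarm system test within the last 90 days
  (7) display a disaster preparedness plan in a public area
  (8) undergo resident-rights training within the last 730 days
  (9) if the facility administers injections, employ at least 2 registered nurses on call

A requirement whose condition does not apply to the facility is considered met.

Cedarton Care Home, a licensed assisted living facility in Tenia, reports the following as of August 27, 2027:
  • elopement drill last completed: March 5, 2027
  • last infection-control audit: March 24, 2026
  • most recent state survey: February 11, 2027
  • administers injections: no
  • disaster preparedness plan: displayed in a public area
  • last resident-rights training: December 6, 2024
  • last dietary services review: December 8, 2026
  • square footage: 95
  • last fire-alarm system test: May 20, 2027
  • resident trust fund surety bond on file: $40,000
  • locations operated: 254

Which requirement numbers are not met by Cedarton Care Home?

2, 3, 6, 8

1. state survey 197 days ago vs limit 365 → met
2. resident trust fund surety bond $40,000 < $50,000 → not met
3. dietary services review 262 days ago vs limit 180 → not met
4. elopement drill 175 days ago vs limit 180 → met
5. infection-control audit 521 days ago vs limit 730 → met
6. fire-alarm system test 99 days ago vs limit 90 → not met
7. disaster preparedness plan present → met
8. resident-rights training 994 days ago vs limit 730 → not met
9. condition 'administers injections' does not hold → requirement n/a → met
Not met: 2, 3, 6, 8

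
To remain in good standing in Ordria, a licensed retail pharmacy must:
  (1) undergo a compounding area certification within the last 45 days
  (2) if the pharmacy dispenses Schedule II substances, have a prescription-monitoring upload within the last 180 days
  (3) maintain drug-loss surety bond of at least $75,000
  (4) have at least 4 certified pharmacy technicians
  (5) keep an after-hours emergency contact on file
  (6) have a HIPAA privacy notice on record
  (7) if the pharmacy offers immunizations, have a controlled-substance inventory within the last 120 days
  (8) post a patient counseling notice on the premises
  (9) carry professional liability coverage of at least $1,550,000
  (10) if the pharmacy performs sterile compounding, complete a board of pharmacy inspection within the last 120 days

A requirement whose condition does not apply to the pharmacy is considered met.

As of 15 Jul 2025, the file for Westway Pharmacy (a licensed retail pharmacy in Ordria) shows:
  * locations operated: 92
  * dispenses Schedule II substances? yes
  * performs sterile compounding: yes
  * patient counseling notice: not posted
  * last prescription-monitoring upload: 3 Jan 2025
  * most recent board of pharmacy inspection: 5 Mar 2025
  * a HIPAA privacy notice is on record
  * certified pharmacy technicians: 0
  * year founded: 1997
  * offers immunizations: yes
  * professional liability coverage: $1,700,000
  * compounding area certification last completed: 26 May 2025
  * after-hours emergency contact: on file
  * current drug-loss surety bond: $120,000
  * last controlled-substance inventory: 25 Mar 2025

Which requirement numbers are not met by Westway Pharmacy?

1. compounding area certification 50 days ago vs limit 45 → not met
2. condition 'dispenses Schedule II substances' holds; prescription-monitoring upload 193 days ago vs limit 180 → not met
3. drug-loss surety bond $120,000 ≥ $75,000 → met
4. certified pharmacy technicians 0 < 4 → not met
5. after-hours emergency contact present → met
6. HIPAA privacy notice present → met
7. condition 'offers immunizations' holds; controlled-substance inventory 112 days ago vs limit 120 → met
8. patient counseling notice absent → not met
9. professional liability coverage $1,700,000 ≥ $1,550,000 → met
10. condition 'performs sterile compounding' holds; board of pharmacy inspection 132 days ago vs limit 120 → not met
Not met: 1, 2, 4, 8, 10

1, 2, 4, 8, 10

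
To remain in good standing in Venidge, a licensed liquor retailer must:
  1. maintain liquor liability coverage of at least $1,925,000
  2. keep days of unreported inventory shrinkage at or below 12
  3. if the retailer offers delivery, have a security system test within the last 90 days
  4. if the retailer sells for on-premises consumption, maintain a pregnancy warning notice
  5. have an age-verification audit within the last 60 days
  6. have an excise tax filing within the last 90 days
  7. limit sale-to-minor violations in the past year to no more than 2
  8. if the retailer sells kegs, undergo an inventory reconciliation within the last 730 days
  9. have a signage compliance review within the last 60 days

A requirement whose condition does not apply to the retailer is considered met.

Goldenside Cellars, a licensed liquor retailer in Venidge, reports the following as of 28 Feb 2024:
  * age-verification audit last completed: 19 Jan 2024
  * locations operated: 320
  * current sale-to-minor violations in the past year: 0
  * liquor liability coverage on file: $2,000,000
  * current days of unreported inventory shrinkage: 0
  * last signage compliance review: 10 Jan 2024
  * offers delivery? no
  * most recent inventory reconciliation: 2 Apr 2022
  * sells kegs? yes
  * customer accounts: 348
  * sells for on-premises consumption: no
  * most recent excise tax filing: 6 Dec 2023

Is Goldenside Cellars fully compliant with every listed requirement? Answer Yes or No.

Yes

1. liquor liability coverage $2,000,000 ≥ $1,925,000 → met
2. days of unreported inventory shrinkage 0 ≤ 12 → met
3. condition 'offers delivery' does not hold → requirement n/a → met
4. condition 'sells for on-premises consumption' does not hold → requirement n/a → met
5. age-verification audit 40 days ago vs limit 60 → met
6. excise tax filing 84 days ago vs limit 90 → met
7. sale-to-minor violations in the past year 0 ≤ 2 → met
8. condition 'sells kegs' holds; inventory reconciliation 697 days ago vs limit 730 → met
9. signage compliance review 49 days ago vs limit 60 → met
All met.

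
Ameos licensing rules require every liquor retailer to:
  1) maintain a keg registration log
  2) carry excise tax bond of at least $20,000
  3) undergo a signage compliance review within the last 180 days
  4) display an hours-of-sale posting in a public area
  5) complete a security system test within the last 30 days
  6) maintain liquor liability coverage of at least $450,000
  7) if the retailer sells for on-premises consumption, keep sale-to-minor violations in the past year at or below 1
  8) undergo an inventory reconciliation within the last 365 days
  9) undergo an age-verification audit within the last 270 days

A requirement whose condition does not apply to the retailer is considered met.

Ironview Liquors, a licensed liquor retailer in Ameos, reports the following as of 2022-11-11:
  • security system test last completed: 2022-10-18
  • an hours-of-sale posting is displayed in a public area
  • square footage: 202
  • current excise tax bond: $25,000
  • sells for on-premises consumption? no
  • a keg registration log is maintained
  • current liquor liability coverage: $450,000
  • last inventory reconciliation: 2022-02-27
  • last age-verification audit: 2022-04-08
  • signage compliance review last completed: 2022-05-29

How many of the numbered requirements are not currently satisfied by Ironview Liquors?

0

1. keg registration log present → met
2. excise tax bond $25,000 ≥ $20,000 → met
3. signage compliance review 166 days ago vs limit 180 → met
4. hours-of-sale posting present → met
5. security system test 24 days ago vs limit 30 → met
6. liquor liability coverage $450,000 ≥ $450,000 → met
7. condition 'sells for on-premises consumption' does not hold → requirement n/a → met
8. inventory reconciliation 257 days ago vs limit 365 → met
9. age-verification audit 217 days ago vs limit 270 → met
Not met: 0 of 9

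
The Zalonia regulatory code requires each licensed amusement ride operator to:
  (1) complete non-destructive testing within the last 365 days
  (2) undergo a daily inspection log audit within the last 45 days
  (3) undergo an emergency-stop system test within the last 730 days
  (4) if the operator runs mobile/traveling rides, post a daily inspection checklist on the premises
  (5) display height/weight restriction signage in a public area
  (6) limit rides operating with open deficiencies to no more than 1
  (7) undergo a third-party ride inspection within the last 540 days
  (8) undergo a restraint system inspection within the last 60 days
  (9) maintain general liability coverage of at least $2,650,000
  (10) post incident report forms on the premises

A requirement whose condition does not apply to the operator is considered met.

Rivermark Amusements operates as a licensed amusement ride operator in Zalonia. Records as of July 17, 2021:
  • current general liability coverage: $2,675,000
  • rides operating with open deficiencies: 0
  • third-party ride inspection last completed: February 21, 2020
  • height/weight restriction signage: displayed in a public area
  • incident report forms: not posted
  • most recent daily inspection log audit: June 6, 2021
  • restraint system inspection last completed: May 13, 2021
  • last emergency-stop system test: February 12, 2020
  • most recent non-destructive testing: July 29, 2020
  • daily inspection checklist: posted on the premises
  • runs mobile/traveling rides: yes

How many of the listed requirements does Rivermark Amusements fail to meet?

1. non-destructive testing 353 days ago vs limit 365 → met
2. daily inspection log audit 41 days ago vs limit 45 → met
3. emergency-stop system test 521 days ago vs limit 730 → met
4. condition 'runs mobile/traveling rides' holds; daily inspection checklist present → met
5. height/weight restriction signage present → met
6. rides operating with open deficiencies 0 ≤ 1 → met
7. third-party ride inspection 512 days ago vs limit 540 → met
8. restraint system inspection 65 days ago vs limit 60 → not met
9. general liability coverage $2,675,000 ≥ $2,650,000 → met
10. incident report forms absent → not met
Not met: 2 of 10

2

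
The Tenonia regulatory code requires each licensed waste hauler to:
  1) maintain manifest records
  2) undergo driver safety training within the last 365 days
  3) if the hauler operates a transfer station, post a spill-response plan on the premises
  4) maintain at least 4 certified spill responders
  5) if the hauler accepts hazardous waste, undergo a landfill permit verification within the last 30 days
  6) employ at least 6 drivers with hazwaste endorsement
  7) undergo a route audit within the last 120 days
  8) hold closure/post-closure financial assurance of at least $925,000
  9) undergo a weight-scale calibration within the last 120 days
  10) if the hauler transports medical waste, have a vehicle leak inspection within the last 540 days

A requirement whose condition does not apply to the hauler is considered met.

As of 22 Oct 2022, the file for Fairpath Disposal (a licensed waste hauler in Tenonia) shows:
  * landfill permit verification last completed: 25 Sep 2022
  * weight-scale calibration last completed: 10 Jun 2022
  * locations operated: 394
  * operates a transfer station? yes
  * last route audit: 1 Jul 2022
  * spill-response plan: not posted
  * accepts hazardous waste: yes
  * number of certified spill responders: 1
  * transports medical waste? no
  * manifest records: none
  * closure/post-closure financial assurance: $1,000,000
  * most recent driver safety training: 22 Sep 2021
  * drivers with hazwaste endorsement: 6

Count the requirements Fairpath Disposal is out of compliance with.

5

1. manifest records absent → not met
2. driver safety training 395 days ago vs limit 365 → not met
3. condition 'operates a transfer station' holds; spill-response plan absent → not met
4. certified spill responders 1 < 4 → not met
5. condition 'accepts hazardous waste' holds; landfill permit verification 27 days ago vs limit 30 → met
6. drivers with hazwaste endorsement 6 ≥ 6 → met
7. route audit 113 days ago vs limit 120 → met
8. closure/post-closure financial assurance $1,000,000 ≥ $925,000 → met
9. weight-scale calibration 134 days ago vs limit 120 → not met
10. condition 'transports medical waste' does not hold → requirement n/a → met
Not met: 5 of 10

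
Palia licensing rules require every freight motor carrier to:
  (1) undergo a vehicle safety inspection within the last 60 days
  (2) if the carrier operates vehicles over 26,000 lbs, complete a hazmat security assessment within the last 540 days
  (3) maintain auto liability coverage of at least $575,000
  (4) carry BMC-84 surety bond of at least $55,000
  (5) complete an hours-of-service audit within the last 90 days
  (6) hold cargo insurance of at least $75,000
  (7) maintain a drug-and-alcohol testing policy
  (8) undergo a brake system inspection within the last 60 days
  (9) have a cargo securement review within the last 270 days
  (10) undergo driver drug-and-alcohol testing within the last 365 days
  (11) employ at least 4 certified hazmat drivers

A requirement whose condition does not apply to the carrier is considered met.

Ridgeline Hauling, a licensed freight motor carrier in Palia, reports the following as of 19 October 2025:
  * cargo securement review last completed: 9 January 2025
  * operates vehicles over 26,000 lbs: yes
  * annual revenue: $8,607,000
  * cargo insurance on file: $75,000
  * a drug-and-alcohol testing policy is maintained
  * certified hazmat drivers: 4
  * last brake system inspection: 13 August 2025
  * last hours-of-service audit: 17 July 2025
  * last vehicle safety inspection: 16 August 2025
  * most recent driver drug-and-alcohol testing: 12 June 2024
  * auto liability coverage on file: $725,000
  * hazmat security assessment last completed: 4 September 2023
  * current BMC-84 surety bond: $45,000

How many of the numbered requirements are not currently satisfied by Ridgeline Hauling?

1. vehicle safety inspection 64 days ago vs limit 60 → not met
2. condition 'operates vehicles over 26,000 lbs' holds; hazmat security assessment 776 days ago vs limit 540 → not met
3. auto liability coverage $725,000 ≥ $575,000 → met
4. BMC-84 surety bond $45,000 < $55,000 → not met
5. hours-of-service audit 94 days ago vs limit 90 → not met
6. cargo insurance $75,000 ≥ $75,000 → met
7. drug-and-alcohol testing policy present → met
8. brake system inspection 67 days ago vs limit 60 → not met
9. cargo securement review 283 days ago vs limit 270 → not met
10. driver drug-and-alcohol testing 494 days ago vs limit 365 → not met
11. certified hazmat drivers 4 ≥ 4 → met
Not met: 7 of 11

7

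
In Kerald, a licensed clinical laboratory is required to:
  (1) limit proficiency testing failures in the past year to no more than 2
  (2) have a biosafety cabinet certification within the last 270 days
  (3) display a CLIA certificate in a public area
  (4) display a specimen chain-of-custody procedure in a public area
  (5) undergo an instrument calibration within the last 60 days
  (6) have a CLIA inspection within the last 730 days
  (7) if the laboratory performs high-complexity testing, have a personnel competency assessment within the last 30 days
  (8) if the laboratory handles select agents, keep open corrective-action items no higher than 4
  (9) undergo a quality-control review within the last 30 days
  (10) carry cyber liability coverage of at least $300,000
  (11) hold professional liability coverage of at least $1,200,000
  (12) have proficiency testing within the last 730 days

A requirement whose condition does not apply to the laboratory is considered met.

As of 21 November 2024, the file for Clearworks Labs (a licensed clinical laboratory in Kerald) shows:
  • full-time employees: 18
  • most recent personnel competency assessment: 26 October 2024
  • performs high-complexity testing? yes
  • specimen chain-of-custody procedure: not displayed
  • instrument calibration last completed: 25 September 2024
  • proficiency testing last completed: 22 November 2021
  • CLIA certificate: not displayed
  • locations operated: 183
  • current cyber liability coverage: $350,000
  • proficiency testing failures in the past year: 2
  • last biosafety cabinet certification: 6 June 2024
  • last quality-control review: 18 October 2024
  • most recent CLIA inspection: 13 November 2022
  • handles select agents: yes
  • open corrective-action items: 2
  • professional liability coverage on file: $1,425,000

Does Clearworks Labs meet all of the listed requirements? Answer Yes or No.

No

1. proficiency testing failures in the past year 2 ≤ 2 → met
2. biosafety cabinet certification 168 days ago vs limit 270 → met
3. CLIA certificate absent → not met
4. specimen chain-of-custody procedure absent → not met
5. instrument calibration 57 days ago vs limit 60 → met
6. CLIA inspection 739 days ago vs limit 730 → not met
7. condition 'performs high-complexity testing' holds; personnel competency assessment 26 days ago vs limit 30 → met
8. condition 'handles select agents' holds; open corrective-action items 2 ≤ 4 → met
9. quality-control review 34 days ago vs limit 30 → not met
10. cyber liability coverage $350,000 ≥ $300,000 → met
11. professional liability coverage $1,425,000 ≥ $1,200,000 → met
12. proficiency testing 1095 days ago vs limit 730 → not met
Not met: 3, 4, 6, 9, 12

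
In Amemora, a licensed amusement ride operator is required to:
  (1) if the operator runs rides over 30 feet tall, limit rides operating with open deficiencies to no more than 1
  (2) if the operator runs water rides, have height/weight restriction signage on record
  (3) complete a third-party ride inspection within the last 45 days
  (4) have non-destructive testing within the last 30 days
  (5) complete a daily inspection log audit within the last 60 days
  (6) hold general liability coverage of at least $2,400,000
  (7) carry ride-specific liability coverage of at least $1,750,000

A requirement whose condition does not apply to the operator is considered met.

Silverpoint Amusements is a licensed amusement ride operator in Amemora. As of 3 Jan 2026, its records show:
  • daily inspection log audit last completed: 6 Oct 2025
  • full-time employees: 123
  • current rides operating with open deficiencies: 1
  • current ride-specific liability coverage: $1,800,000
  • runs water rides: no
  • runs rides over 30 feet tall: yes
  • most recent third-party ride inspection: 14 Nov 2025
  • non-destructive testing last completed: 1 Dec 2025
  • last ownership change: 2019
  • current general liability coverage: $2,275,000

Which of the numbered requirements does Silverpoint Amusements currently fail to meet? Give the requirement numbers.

1. condition 'runs rides over 30 feet tall' holds; rides operating with open deficiencies 1 ≤ 1 → met
2. condition 'runs water rides' does not hold → requirement n/a → met
3. third-party ride inspection 50 days ago vs limit 45 → not met
4. non-destructive testing 33 days ago vs limit 30 → not met
5. daily inspection log audit 89 days ago vs limit 60 → not met
6. general liability coverage $2,275,000 < $2,400,000 → not met
7. ride-specific liability coverage $1,800,000 ≥ $1,750,000 → met
Not met: 3, 4, 5, 6

3, 4, 5, 6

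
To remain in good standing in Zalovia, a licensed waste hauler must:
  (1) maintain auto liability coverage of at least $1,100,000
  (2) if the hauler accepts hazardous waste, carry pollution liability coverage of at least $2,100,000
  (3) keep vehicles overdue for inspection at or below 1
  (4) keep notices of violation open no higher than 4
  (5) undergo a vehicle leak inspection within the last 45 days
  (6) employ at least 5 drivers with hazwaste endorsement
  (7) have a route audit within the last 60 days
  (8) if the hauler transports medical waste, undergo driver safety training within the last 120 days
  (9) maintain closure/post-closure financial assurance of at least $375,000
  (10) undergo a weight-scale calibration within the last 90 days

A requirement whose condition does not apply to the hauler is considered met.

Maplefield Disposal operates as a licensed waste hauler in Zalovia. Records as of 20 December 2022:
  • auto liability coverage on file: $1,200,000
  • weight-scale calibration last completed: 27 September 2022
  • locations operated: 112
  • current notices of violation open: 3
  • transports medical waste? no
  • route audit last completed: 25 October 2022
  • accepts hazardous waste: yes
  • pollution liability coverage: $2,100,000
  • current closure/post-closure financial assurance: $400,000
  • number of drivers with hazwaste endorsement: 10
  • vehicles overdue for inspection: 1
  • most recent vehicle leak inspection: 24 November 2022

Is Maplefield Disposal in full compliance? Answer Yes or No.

1. auto liability coverage $1,200,000 ≥ $1,100,000 → met
2. condition 'accepts hazardous waste' holds; pollution liability coverage $2,100,000 ≥ $2,100,000 → met
3. vehicles overdue for inspection 1 ≤ 1 → met
4. notices of violation open 3 ≤ 4 → met
5. vehicle leak inspection 26 days ago vs limit 45 → met
6. drivers with hazwaste endorsement 10 ≥ 5 → met
7. route audit 56 days ago vs limit 60 → met
8. condition 'transports medical waste' does not hold → requirement n/a → met
9. closure/post-closure financial assurance $400,000 ≥ $375,000 → met
10. weight-scale calibration 84 days ago vs limit 90 → met
All met.

Yes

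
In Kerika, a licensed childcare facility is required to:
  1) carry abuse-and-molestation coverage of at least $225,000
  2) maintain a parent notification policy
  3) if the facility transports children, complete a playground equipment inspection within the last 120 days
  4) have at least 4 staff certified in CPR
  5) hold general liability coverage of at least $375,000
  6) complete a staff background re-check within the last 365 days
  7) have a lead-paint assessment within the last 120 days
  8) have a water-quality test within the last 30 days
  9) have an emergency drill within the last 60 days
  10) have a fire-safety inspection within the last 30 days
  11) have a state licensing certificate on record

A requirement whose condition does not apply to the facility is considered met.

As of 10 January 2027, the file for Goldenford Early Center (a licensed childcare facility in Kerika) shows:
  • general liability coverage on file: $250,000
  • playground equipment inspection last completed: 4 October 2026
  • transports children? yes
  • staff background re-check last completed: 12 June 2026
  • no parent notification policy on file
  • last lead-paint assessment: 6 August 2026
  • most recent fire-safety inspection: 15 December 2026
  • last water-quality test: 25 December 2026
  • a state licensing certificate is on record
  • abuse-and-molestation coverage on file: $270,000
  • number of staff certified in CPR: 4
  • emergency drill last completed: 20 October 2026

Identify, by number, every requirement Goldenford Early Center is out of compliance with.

2, 5, 7, 9

1. abuse-and-molestation coverage $270,000 ≥ $225,000 → met
2. parent notification policy absent → not met
3. condition 'transports children' holds; playground equipment inspection 98 days ago vs limit 120 → met
4. staff certified in CPR 4 ≥ 4 → met
5. general liability coverage $250,000 < $375,000 → not met
6. staff background re-check 212 days ago vs limit 365 → met
7. lead-paint assessment 157 days ago vs limit 120 → not met
8. water-quality test 16 days ago vs limit 30 → met
9. emergency drill 82 days ago vs limit 60 → not met
10. fire-safety inspection 26 days ago vs limit 30 → met
11. state licensing certificate present → met
Not met: 2, 5, 7, 9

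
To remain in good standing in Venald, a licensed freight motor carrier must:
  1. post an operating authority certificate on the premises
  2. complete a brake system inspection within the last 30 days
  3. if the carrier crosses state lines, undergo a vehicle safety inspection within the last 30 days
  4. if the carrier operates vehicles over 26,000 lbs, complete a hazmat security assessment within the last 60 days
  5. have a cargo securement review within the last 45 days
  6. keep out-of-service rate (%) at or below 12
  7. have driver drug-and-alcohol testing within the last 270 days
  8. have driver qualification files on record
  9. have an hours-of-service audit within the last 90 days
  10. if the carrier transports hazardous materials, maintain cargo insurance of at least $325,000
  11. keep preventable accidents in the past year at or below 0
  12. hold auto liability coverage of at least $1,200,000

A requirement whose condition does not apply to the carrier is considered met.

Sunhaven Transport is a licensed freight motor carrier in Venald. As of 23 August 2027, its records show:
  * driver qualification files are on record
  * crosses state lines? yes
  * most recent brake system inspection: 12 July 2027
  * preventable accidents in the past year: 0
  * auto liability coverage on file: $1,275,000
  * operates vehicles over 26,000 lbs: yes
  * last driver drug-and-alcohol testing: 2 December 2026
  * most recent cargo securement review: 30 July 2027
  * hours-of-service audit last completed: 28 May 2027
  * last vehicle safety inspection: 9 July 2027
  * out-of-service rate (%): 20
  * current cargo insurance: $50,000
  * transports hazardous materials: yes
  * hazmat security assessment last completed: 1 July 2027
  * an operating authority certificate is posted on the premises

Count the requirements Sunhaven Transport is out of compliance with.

4

1. operating authority certificate present → met
2. brake system inspection 42 days ago vs limit 30 → not met
3. condition 'crosses state lines' holds; vehicle safety inspection 45 days ago vs limit 30 → not met
4. condition 'operates vehicles over 26,000 lbs' holds; hazmat security assessment 53 days ago vs limit 60 → met
5. cargo securement review 24 days ago vs limit 45 → met
6. out-of-service rate (%) 20 > 12 → not met
7. driver drug-and-alcohol testing 264 days ago vs limit 270 → met
8. driver qualification files present → met
9. hours-of-service audit 87 days ago vs limit 90 → met
10. condition 'transports hazardous materials' holds; cargo insurance $50,000 < $325,000 → not met
11. preventable accidents in the past year 0 ≤ 0 → met
12. auto liability coverage $1,275,000 ≥ $1,200,000 → met
Not met: 4 of 12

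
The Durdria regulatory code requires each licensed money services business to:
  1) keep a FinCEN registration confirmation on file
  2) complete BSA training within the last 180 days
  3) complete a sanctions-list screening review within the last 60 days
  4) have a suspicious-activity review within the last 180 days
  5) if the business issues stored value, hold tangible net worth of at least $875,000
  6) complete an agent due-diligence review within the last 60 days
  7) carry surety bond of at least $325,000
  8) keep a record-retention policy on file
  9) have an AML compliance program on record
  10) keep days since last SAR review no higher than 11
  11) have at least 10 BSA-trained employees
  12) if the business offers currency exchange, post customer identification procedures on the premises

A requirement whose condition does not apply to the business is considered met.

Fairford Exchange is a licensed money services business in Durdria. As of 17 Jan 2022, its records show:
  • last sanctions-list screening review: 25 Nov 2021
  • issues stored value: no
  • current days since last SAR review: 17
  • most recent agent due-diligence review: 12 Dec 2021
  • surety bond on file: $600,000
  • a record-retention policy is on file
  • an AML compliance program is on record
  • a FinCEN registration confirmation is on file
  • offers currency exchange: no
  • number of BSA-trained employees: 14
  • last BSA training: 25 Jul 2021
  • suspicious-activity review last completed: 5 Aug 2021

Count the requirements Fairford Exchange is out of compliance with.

1

1. FinCEN registration confirmation present → met
2. BSA training 176 days ago vs limit 180 → met
3. sanctions-list screening review 53 days ago vs limit 60 → met
4. suspicious-activity review 165 days ago vs limit 180 → met
5. condition 'issues stored value' does not hold → requirement n/a → met
6. agent due-diligence review 36 days ago vs limit 60 → met
7. surety bond $600,000 ≥ $325,000 → met
8. record-retention policy present → met
9. AML compliance program present → met
10. days since last SAR review 17 > 11 → not met
11. BSA-trained employees 14 ≥ 10 → met
12. condition 'offers currency exchange' does not hold → requirement n/a → met
Not met: 1 of 12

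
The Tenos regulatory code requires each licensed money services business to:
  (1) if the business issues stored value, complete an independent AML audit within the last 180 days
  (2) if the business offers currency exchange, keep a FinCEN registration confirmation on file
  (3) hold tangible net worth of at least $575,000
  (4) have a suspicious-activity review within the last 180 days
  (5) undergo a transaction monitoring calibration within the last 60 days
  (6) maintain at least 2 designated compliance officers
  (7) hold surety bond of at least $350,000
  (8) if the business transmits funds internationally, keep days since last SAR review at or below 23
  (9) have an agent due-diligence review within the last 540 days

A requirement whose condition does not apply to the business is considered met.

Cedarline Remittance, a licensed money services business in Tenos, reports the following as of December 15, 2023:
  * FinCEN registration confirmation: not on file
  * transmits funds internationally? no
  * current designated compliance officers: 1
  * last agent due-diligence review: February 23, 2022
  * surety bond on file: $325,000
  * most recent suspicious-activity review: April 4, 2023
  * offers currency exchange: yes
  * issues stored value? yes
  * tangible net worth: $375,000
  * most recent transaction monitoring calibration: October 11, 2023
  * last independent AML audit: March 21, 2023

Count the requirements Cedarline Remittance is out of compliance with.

1. condition 'issues stored value' holds; independent AML audit 269 days ago vs limit 180 → not met
2. condition 'offers currency exchange' holds; FinCEN registration confirmation absent → not met
3. tangible net worth $375,000 < $575,000 → not met
4. suspicious-activity review 255 days ago vs limit 180 → not met
5. transaction monitoring calibration 65 days ago vs limit 60 → not met
6. designated compliance officers 1 < 2 → not met
7. surety bond $325,000 < $350,000 → not met
8. condition 'transmits funds internationally' does not hold → requirement n/a → met
9. agent due-diligence review 660 days ago vs limit 540 → not met
Not met: 8 of 9

8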